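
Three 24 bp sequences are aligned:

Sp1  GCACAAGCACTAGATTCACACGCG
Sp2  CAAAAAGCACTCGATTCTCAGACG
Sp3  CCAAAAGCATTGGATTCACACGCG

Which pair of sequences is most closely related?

Sp1–Sp2: 7/24 differ, p = 0.292, d = 0.369.
Sp1–Sp3: 4/24 differ, p = 0.167, d = 0.188.
Sp2–Sp3: 6/24 differ, p = 0.250, d = 0.304.
The smallest distance is between Sp1 and Sp3.

Sp1 and Sp3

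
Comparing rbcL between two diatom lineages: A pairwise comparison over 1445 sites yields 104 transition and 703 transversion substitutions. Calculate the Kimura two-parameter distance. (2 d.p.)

P = 104/1445 ≈ 0.071972 and Q = 703/1445 ≈ 0.486505.
Under the Kimura two-parameter model, d = −½ ln(1 − 2P − Q) − ¼ ln(1 − 2Q).
1 − 2P − Q = 0.369551, giving −½ ln(0.369551) = 0.497733.
1 − 2Q = 0.02699, giving −¼ ln(0.02699) = 0.903072.
d = 0.497733 + 0.903072 = 1.400805.

1.40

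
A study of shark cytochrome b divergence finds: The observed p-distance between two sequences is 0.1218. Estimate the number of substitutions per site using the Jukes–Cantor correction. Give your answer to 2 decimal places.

0.13

d = −(3/4) ln(1 − 4p/3) = −0.75 ln(1 − 0.1624) = −0.75 ln(0.8376)
  = −0.75 × (-0.177215) = 0.132911 substitutions/site.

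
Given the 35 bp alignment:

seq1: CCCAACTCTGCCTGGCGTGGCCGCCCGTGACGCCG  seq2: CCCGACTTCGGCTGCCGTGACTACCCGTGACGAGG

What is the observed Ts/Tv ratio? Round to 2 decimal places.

1.50

Transitions are A↔G and C↔T; transversions are all other mismatches.
Transitions: 6. Transversions: 4.
R = 6/4 = 1.50.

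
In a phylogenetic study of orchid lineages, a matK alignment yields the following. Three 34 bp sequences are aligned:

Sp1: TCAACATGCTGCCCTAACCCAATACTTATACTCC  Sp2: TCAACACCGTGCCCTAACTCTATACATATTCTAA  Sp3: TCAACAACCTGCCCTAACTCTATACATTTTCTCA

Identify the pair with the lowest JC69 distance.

Sp2 and Sp3

Sp1–Sp2: 9/34 differ, p = 0.265, d = 0.326.
Sp1–Sp3: 8/34 differ, p = 0.235, d = 0.282.
Sp2–Sp3: 4/34 differ, p = 0.118, d = 0.128.
The smallest distance is between Sp2 and Sp3.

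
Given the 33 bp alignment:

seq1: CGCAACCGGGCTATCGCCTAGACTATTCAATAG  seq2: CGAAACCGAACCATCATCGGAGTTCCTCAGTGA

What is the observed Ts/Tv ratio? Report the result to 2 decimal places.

4.33

Transitions are A↔G and C↔T; transversions are all other mismatches.
Transitions: 13. Transversions: 3.
R = 13/3 = 4.333333… ≈ 4.33 (to 2 d.p.).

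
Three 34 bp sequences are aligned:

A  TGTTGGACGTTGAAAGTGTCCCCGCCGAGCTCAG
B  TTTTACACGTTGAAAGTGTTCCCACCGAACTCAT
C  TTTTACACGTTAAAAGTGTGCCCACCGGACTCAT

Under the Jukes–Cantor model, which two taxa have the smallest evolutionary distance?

A–B: 7/34 differ, p = 0.206, d = 0.241.
A–C: 9/34 differ, p = 0.265, d = 0.326.
B–C: 3/34 differ, p = 0.088, d = 0.094.
The smallest distance is between B and C.

B and C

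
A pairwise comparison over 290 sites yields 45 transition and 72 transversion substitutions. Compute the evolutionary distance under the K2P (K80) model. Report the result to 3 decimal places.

0.580

P = 45/290 ≈ 0.155172 and Q = 72/290 ≈ 0.248276.
Under the Kimura two-parameter model, d = −½ ln(1 − 2P − Q) − ¼ ln(1 − 2Q).
1 − 2P − Q = 0.44138, giving −½ ln(0.44138) = 0.408925.
1 − 2Q = 0.503448, giving −¼ ln(0.503448) = 0.171569.
d = 0.408925 + 0.171569 = 0.580494.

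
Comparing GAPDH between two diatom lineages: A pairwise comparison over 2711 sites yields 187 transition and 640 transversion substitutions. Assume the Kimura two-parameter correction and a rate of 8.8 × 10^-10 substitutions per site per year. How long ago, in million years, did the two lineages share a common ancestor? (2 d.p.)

223.84

P = 187/2711 ≈ 0.068978 and Q = 640/2711 ≈ 0.236075.
Under the Kimura two-parameter model, d = −½ ln(1 − 2P − Q) − ¼ ln(1 − 2Q).
1 − 2P − Q = 0.625969, giving −½ ln(0.625969) = 0.234227.
1 − 2Q = 0.52785, giving −¼ ln(0.52785) = 0.159736.
d = 0.234227 + 0.159736 = 0.393963.
Under a molecular clock d = 2μt, so t = d/(2μ) = 0.393963 / (2 × 8.8 × 10^-10) = 223.84 million years.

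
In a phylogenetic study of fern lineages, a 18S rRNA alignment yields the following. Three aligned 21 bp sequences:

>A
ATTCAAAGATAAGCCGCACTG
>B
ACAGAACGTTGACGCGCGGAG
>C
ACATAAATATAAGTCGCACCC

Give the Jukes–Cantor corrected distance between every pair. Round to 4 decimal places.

A–B: 11/21 sites differ → p ≈ 0.52381, d = −0.75 ln(1 − 0.698413) = 0.899023 ≈ 0.8990.
A–C: 7/21 sites differ → p ≈ 0.333333, d = −0.75 ln(1 − 0.444444) = 0.440839 ≈ 0.4408.
B–C: 11/21 sites differ → p ≈ 0.52381, d = −0.75 ln(1 − 0.698413) = 0.899023 ≈ 0.8990.

d(A,B) = 0.8990, d(A,C) = 0.4408, d(B,C) = 0.8990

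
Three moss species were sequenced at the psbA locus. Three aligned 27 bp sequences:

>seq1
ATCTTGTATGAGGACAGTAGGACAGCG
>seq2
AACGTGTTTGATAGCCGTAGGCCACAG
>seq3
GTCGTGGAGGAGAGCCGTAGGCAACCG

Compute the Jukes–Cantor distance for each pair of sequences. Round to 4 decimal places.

d(seq1,seq2) = 0.5107, d(seq1,seq3) = 0.5107, d(seq2,seq3) = 0.3770

seq1–seq2: 10/27 sites differ → p ≈ 0.37037, d = −0.75 ln(1 − 0.493827) = 0.510658 ≈ 0.5107.
seq1–seq3: 10/27 sites differ → p ≈ 0.37037, d = −0.75 ln(1 − 0.493827) = 0.510658 ≈ 0.5107.
seq2–seq3: 8/27 sites differ → p ≈ 0.296296, d = −0.75 ln(1 − 0.395061) = 0.376971 ≈ 0.3770.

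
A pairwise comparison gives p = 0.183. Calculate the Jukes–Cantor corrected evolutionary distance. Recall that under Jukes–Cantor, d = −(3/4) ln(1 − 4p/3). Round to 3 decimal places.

0.210

d = −(3/4) ln(1 − 4p/3) = −0.75 ln(1 − 0.244) = −0.75 ln(0.756)
  = −0.75 × (-0.279714) = 0.209786 substitutions/site.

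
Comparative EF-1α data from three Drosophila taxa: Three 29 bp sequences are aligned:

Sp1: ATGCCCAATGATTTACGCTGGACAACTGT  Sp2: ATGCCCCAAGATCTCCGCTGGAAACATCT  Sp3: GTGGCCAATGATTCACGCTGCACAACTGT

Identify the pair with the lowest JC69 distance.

Sp1 and Sp3

Sp1–Sp2: 8/29 differ, p = 0.276, d = 0.344.
Sp1–Sp3: 4/29 differ, p = 0.138, d = 0.152.
Sp2–Sp3: 12/29 differ, p = 0.414, d = 0.602.
The smallest distance is between Sp1 and Sp3.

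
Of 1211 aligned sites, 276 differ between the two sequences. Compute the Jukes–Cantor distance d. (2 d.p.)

0.27

p = 276/1211 ≈ 0.227911.
d = −(3/4) ln(1 − 4p/3) = −0.75 ln(1 − 0.303881) = −0.75 ln(0.696119)
  = −0.75 × (-0.362235) = 0.271676 substitutions/site.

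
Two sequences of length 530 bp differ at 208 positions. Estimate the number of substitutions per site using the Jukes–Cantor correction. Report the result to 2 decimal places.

p = 208/530 ≈ 0.392453.
d = −(3/4) ln(1 − 4p/3) = −0.75 ln(1 − 0.523271) = −0.75 ln(0.476729)
  = −0.75 × (-0.740807) = 0.555605 substitutions/site.

0.56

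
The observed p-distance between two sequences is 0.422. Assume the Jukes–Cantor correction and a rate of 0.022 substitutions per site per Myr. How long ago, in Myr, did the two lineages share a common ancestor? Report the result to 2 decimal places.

d = −(3/4) ln(1 − 4p/3) = −0.75 ln(1 − 0.562667) = −0.75 ln(0.437333)
  = −0.75 × (-0.827060) = 0.620295 substitutions/site.
Under a molecular clock d = 2μt, so t = d/(2μ) = 0.620295 / (2 × 0.022) = 14.10 Myr.

14.10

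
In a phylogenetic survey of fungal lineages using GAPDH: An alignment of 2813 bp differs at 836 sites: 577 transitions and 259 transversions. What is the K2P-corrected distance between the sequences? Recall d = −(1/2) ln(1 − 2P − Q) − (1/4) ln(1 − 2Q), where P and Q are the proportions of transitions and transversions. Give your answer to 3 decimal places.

P = 577/2813 ≈ 0.205119 and Q = 259/2813 ≈ 0.092073.
Under the Kimura two-parameter model, d = −½ ln(1 − 2P − Q) − ¼ ln(1 − 2Q).
1 − 2P − Q = 0.497689, giving −½ ln(0.497689) = 0.348890.
1 − 2Q = 0.815854, giving −¼ ln(0.815854) = 0.050880.
d = 0.348890 + 0.050880 = 0.399770.

0.400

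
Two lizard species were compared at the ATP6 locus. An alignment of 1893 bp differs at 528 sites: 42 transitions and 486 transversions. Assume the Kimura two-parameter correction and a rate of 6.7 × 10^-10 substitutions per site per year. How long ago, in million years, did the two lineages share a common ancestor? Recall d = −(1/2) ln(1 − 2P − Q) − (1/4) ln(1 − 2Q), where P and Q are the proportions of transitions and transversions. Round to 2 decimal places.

268.09

P = 42/1893 ≈ 0.022187 and Q = 486/1893 ≈ 0.256735.
Under the Kimura two-parameter model, d = −½ ln(1 − 2P − Q) − ¼ ln(1 − 2Q).
1 − 2P − Q = 0.698891, giving −½ ln(0.698891) = 0.179130.
1 − 2Q = 0.48653, giving −¼ ln(0.48653) = 0.180114.
d = 0.179130 + 0.180114 = 0.359244.
Under a molecular clock d = 2μt, so t = d/(2μ) = 0.359244 / (2 × 6.7 × 10^-10) = 268.09 million years.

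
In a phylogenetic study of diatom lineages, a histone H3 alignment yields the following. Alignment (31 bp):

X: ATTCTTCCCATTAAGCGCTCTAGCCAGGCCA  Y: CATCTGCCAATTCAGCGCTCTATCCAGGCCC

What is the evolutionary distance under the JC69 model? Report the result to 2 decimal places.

The sequences differ at 7 of 31 sites (1, 2, 6, 9, 13, 23, 31), so p = 7/31 ≈ 0.225806.
d = −(3/4) ln(1 − 4p/3) = −0.75 ln(1 − 0.301075) = −0.75 ln(0.698925)
  = −0.75 × (-0.358212) = 0.268659 substitutions/site.

0.27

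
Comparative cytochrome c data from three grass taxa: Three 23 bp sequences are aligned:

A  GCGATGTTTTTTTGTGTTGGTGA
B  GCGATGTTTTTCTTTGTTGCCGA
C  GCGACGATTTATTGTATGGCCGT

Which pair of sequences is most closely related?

A and B

A–B: 4/23 differ, p = 0.174, d = 0.198.
A–C: 8/23 differ, p = 0.348, d = 0.467.
B–C: 8/23 differ, p = 0.348, d = 0.467.
The smallest distance is between A and B.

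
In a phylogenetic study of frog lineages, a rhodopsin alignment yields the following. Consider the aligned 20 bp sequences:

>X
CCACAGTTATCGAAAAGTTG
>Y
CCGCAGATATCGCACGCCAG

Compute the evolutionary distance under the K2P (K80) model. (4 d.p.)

Of 20 sites, 3 differences are transitions and 5 are transversions, so P = 3/20 = 0.15 and Q = 5/20 = 0.25.
Under the Kimura two-parameter model, d = −½ ln(1 − 2P − Q) − ¼ ln(1 − 2Q).
1 − 2P − Q = 0.45, giving −½ ln(0.45) = 0.399254.
1 − 2Q = 0.5, giving −¼ ln(0.5) = 0.173287.
d = 0.399254 + 0.173287 = 0.572541.

0.5725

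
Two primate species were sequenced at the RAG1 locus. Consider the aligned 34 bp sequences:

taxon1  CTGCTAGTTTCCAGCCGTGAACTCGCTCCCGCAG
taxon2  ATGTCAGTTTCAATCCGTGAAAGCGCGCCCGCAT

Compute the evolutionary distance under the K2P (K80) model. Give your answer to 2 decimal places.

Of 34 sites, 2 differences are transitions and 7 are transversions, so P = 2/34 ≈ 0.058824 and Q = 7/34 ≈ 0.205882.
Under the Kimura two-parameter model, d = −½ ln(1 − 2P − Q) − ¼ ln(1 − 2Q).
1 − 2P − Q = 0.67647, giving −½ ln(0.67647) = 0.195434.
1 − 2Q = 0.588236, giving −¼ ln(0.588236) = 0.132657.
d = 0.195434 + 0.132657 = 0.328091.

0.33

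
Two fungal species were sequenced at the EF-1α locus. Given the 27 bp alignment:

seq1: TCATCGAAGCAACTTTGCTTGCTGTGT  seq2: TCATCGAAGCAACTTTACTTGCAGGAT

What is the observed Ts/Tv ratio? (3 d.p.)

Transitions are A↔G and C↔T; transversions are all other mismatches.
Transitions: 2. Transversions: 2.
R = 2/2 = 1.000.

1.000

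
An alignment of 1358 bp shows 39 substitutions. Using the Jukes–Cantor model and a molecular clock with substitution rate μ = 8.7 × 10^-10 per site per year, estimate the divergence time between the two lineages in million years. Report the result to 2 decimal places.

16.83

p = 39/1358 ≈ 0.028719.
d = −(3/4) ln(1 − 4p/3) = −0.75 ln(1 − 0.038292) = −0.75 ln(0.961708)
  = −0.75 × (-0.039044) = 0.029283 substitutions/site.
Under a molecular clock d = 2μt, so t = d/(2μ) = 0.029283 / (2 × 8.7 × 10^-10) = 16.83 million years.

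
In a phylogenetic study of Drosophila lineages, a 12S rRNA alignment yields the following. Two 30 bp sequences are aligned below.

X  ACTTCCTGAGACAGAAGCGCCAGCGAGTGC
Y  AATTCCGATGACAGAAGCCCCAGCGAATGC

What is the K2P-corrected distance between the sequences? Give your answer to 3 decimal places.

Of 30 sites, 2 differences are transitions and 4 are transversions, so P = 2/30 ≈ 0.066667 and Q = 4/30 ≈ 0.133333.
Under the Kimura two-parameter model, d = −½ ln(1 − 2P − Q) − ¼ ln(1 − 2Q).
1 − 2P − Q = 0.733333, giving −½ ln(0.733333) = 0.155078.
1 − 2Q = 0.733334, giving −¼ ln(0.733334) = 0.077539.
d = 0.155078 + 0.077539 = 0.232617.

0.233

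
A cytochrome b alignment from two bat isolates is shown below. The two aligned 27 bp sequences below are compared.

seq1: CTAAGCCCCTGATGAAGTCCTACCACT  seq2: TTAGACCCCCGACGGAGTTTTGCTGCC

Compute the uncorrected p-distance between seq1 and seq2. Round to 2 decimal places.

0.44

The sequences differ at 12 of 27 positions.
p = 12/27 = 0.444444… ≈ 0.44 (to 2 d.p.).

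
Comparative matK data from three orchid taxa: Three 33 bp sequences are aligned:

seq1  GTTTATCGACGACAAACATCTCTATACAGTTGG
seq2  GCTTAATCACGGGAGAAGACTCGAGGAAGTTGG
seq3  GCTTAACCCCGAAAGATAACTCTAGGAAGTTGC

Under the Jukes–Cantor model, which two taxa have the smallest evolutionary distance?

seq1–seq2: 14/33 differ, p = 0.424, d = 0.625.
seq1–seq3: 12/33 differ, p = 0.364, d = 0.497.
seq2–seq3: 8/33 differ, p = 0.242, d = 0.293.
The smallest distance is between seq2 and seq3.

seq2 and seq3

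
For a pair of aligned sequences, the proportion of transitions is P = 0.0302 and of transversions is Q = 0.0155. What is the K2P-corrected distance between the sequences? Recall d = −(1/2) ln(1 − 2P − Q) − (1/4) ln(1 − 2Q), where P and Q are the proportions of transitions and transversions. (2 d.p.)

0.05

Under the Kimura two-parameter model, d = −½ ln(1 − 2P − Q) − ¼ ln(1 − 2Q).
1 − 2P − Q = 0.9241, giving −½ ln(0.9241) = 0.039467.
1 − 2Q = 0.969, giving −¼ ln(0.969) = 0.007873.
d = 0.039467 + 0.007873 = 0.047340.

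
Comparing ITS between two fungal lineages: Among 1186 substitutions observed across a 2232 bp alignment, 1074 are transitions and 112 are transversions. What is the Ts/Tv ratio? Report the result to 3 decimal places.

9.589

R = 1074/112 = 9.589285… ≈ 9.589 (to 3 d.p.).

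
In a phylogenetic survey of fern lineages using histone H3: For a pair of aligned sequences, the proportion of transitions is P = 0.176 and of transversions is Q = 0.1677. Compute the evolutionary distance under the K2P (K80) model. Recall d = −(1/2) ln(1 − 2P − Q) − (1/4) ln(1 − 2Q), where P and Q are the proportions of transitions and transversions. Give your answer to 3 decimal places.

0.469

Under the Kimura two-parameter model, d = −½ ln(1 − 2P − Q) − ¼ ln(1 − 2Q).
1 − 2P − Q = 0.4803, giving −½ ln(0.4803) = 0.366672.
1 − 2Q = 0.6646, giving −¼ ln(0.6646) = 0.102142.
d = 0.366672 + 0.102142 = 0.468814.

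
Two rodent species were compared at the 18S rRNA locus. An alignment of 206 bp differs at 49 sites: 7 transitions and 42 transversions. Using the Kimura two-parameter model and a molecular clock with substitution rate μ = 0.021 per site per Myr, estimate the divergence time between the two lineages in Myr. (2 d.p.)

P = 7/206 ≈ 0.033981 and Q = 42/206 ≈ 0.203883.
Under the Kimura two-parameter model, d = −½ ln(1 − 2P − Q) − ¼ ln(1 − 2Q).
1 − 2P − Q = 0.728155, giving −½ ln(0.728155) = 0.158621.
1 − 2Q = 0.592234, giving −¼ ln(0.592234) = 0.130963.
d = 0.158621 + 0.130963 = 0.289584.
Under a molecular clock d = 2μt, so t = d/(2μ) = 0.289584 / (2 × 0.021) = 6.89 Myr.

6.89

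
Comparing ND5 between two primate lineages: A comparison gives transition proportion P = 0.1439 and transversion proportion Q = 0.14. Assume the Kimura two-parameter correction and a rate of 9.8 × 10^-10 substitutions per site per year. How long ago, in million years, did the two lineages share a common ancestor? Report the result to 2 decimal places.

Under the Kimura two-parameter model, d = −½ ln(1 − 2P − Q) − ¼ ln(1 − 2Q).
1 − 2P − Q = 0.5722, giving −½ ln(0.5722) = 0.279133.
1 − 2Q = 0.72, giving −¼ ln(0.72) = 0.082126.
d = 0.279133 + 0.082126 = 0.361259.
Under a molecular clock d = 2μt, so t = d/(2μ) = 0.361259 / (2 × 9.8 × 10^-10) = 184.32 million years.

184.32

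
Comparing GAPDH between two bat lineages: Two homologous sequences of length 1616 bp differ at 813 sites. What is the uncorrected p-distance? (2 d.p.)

p = 813/1616 = 0.503094… ≈ 0.50 (to 2 d.p.).

0.50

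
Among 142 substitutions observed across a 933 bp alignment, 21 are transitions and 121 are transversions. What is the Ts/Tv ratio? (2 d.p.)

0.17

R = 21/121 = 0.173553… ≈ 0.17 (to 2 d.p.).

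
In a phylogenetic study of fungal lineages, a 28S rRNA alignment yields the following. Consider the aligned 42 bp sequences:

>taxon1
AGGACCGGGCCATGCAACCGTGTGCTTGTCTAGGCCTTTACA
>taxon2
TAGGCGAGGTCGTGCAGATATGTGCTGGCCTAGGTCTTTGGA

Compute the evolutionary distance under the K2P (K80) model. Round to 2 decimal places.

Of 42 sites, 11 differences are transitions and 5 are transversions, so P = 11/42 ≈ 0.261905 and Q = 5/42 ≈ 0.119048.
Under the Kimura two-parameter model, d = −½ ln(1 − 2P − Q) − ¼ ln(1 − 2Q).
1 − 2P − Q = 0.357142, giving −½ ln(0.357142) = 0.514811.
1 − 2Q = 0.761904, giving −¼ ln(0.761904) = 0.067984.
d = 0.514811 + 0.067984 = 0.582795.

0.58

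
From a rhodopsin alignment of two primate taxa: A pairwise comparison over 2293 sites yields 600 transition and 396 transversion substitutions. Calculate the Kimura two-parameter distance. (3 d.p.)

P = 600/2293 ≈ 0.261666 and Q = 396/2293 ≈ 0.1727.
Under the Kimura two-parameter model, d = −½ ln(1 − 2P − Q) − ¼ ln(1 − 2Q).
1 − 2P − Q = 0.303968, giving −½ ln(0.303968) = 0.595416.
1 − 2Q = 0.6546, giving −¼ ln(0.6546) = 0.105933.
d = 0.595416 + 0.105933 = 0.701349.

0.701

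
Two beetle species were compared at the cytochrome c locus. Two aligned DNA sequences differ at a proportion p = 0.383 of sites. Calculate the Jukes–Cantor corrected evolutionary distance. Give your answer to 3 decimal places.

0.536

d = −(3/4) ln(1 − 4p/3) = −0.75 ln(1 − 0.510667) = −0.75 ln(0.489333)
  = −0.75 × (-0.714712) = 0.536034 substitutions/site.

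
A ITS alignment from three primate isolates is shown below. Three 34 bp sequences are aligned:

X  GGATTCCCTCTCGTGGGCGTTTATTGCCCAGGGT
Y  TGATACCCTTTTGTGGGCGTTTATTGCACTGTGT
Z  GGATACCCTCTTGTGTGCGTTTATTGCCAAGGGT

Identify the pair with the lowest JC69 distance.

X–Y: 7/34 differ, p = 0.206, d = 0.241.
X–Z: 4/34 differ, p = 0.118, d = 0.128.
Y–Z: 7/34 differ, p = 0.206, d = 0.241.
The smallest distance is between X and Z.

X and Z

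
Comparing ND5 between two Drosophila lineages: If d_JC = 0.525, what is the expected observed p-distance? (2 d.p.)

p = (3/4)(1 − e^(−4d/3)) = 0.75 × (1 − e^(-0.7)) = 0.75 × (1 − 0.496585) = 0.377561.

0.38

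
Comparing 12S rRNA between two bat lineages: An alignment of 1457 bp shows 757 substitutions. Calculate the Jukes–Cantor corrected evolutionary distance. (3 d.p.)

0.885

p = 757/1457 ≈ 0.519561.
d = −(3/4) ln(1 − 4p/3) = −0.75 ln(1 − 0.692748) = −0.75 ln(0.307252)
  = −0.75 × (-1.180087) = 0.885065 substitutions/site.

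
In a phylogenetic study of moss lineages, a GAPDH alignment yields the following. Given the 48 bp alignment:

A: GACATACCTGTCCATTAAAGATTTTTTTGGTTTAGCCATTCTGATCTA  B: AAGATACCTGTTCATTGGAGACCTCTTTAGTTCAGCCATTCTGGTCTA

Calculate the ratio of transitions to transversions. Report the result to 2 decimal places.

10.00

Transitions are A↔G and C↔T; transversions are all other mismatches.
Transitions: 10. Transversions: 1.
R = 10/1 = 10.00.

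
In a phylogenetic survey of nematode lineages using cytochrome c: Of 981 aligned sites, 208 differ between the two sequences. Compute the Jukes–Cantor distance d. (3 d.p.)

0.249

p = 208/981 ≈ 0.212029.
d = −(3/4) ln(1 − 4p/3) = −0.75 ln(1 − 0.282705) = −0.75 ln(0.717295)
  = −0.75 × (-0.332268) = 0.249201 substitutions/site.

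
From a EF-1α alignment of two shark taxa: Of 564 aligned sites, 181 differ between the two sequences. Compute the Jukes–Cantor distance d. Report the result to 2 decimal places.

p = 181/564 ≈ 0.320922.
d = −(3/4) ln(1 − 4p/3) = −0.75 ln(1 − 0.427896) = −0.75 ln(0.572104)
  = −0.75 × (-0.558434) = 0.418826 substitutions/site.

0.42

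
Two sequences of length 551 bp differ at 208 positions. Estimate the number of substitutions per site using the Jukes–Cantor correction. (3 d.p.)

0.525

p = 208/551 ≈ 0.377495.
d = −(3/4) ln(1 − 4p/3) = −0.75 ln(1 − 0.503327) = −0.75 ln(0.496673)
  = −0.75 × (-0.699823) = 0.524867 substitutions/site.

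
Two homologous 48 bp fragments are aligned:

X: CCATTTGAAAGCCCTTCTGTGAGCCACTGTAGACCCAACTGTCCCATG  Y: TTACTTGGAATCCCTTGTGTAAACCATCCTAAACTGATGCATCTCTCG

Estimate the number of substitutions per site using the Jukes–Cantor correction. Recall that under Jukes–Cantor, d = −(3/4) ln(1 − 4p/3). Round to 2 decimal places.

The sequences differ at 21 of 48 sites, so p = 21/48 = 0.4375.
d = −(3/4) ln(1 − 4p/3) = −0.75 ln(1 − 0.583333) = −0.75 ln(0.416667)
  = −0.75 × (-0.875468) = 0.656601 substitutions/site.

0.66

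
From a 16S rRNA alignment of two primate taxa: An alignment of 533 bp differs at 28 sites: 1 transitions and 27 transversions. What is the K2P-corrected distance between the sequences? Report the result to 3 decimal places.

0.055

P = 1/533 ≈ 0.001876 and Q = 27/533 ≈ 0.050657.
Under the Kimura two-parameter model, d = −½ ln(1 − 2P − Q) − ¼ ln(1 − 2Q).
1 − 2P − Q = 0.945591, giving −½ ln(0.945591) = 0.027973.
1 − 2Q = 0.898686, giving −¼ ln(0.898686) = 0.026705.
d = 0.027973 + 0.026705 = 0.054678.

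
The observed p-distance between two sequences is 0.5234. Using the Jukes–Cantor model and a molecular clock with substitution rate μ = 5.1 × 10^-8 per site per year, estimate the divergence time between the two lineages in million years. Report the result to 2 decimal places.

d = −(3/4) ln(1 − 4p/3) = −0.75 ln(1 − 0.697867) = −0.75 ln(0.302133)
  = −0.75 × (-1.196888) = 0.897666 substitutions/site.
Under a molecular clock d = 2μt, so t = d/(2μ) = 0.897666 / (2 × 5.1 × 10^-8) = 8.80 million years.

8.80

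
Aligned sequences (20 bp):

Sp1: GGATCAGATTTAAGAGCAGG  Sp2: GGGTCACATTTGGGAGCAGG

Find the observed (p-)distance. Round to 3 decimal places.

0.200

The sequences differ at 4 of 20 positions (sites 3, 7, 12, 13).
p = 4/20 = 0.200.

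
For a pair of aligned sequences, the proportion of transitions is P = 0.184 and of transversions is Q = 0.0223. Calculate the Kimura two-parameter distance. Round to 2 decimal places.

Under the Kimura two-parameter model, d = −½ ln(1 − 2P − Q) − ¼ ln(1 − 2Q).
1 − 2P − Q = 0.6097, giving −½ ln(0.6097) = 0.247394.
1 − 2Q = 0.9554, giving −¼ ln(0.9554) = 0.011406.
d = 0.247394 + 0.011406 = 0.258800.

0.26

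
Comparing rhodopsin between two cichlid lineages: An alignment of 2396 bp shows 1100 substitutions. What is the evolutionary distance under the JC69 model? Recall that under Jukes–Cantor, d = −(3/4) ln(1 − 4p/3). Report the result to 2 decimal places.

0.71

p = 1100/2396 ≈ 0.459098.
d = −(3/4) ln(1 − 4p/3) = −0.75 ln(1 − 0.612131) = −0.75 ln(0.387869)
  = −0.75 × (-0.947088) = 0.710316 substitutions/site.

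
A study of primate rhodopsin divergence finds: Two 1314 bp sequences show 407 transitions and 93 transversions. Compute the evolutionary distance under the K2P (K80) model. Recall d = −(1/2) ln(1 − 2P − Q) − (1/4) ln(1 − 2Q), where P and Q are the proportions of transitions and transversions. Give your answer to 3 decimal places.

P = 407/1314 ≈ 0.309741 and Q = 93/1314 ≈ 0.070776.
Under the Kimura two-parameter model, d = −½ ln(1 − 2P − Q) − ¼ ln(1 − 2Q).
1 − 2P − Q = 0.309742, giving −½ ln(0.309742) = 0.586008.
1 − 2Q = 0.858448, giving −¼ ln(0.858448) = 0.038157.
d = 0.586008 + 0.038157 = 0.624165.

0.624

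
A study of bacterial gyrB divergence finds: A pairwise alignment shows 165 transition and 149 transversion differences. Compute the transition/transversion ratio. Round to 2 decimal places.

1.11

R = 165/149 = 1.107382… ≈ 1.11 (to 2 d.p.).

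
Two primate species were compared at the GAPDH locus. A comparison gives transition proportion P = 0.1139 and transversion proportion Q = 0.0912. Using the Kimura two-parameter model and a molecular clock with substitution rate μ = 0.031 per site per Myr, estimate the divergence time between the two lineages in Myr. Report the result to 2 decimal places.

Under the Kimura two-parameter model, d = −½ ln(1 − 2P − Q) − ¼ ln(1 − 2Q).
1 − 2P − Q = 0.681, giving −½ ln(0.681) = 0.192096.
1 − 2Q = 0.8176, giving −¼ ln(0.8176) = 0.050346.
d = 0.192096 + 0.050346 = 0.242442.
Under a molecular clock d = 2μt, so t = d/(2μ) = 0.242442 / (2 × 0.031) = 3.91 Myr.

3.91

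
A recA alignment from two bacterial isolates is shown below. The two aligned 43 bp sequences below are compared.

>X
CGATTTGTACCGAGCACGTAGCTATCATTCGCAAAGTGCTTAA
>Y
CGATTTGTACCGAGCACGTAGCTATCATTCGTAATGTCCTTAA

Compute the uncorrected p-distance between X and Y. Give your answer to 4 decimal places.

The sequences differ at 3 of 43 positions (sites 32, 35, 38).
p = 3/43 = 0.069767… ≈ 0.0698 (to 4 d.p.).

0.0698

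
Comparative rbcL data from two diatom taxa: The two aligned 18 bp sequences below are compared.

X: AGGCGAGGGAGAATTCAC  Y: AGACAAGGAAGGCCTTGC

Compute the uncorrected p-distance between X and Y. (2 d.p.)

0.44

The sequences differ at 8 of 18 positions (sites 3, 5, 9, 12, 13, 14, 16, 17).
p = 8/18 = 0.444444… ≈ 0.44 (to 2 d.p.).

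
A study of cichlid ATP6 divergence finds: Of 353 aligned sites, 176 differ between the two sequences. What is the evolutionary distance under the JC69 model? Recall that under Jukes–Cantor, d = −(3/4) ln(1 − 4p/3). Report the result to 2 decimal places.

0.82

p = 176/353 ≈ 0.498584.
d = −(3/4) ln(1 − 4p/3) = −0.75 ln(1 − 0.664779) = −0.75 ln(0.335221)
  = −0.75 × (-1.092965) = 0.819724 substitutions/site.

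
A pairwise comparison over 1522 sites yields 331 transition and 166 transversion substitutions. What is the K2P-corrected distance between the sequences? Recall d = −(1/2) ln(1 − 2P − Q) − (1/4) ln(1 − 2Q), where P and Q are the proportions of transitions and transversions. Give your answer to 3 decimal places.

P = 331/1522 ≈ 0.217477 and Q = 166/1522 ≈ 0.109067.
Under the Kimura two-parameter model, d = −½ ln(1 − 2P − Q) − ¼ ln(1 − 2Q).
1 − 2P − Q = 0.455979, giving −½ ln(0.455979) = 0.392654.
1 − 2Q = 0.781866, giving −¼ ln(0.781866) = 0.061518.
d = 0.392654 + 0.061518 = 0.454172.

0.454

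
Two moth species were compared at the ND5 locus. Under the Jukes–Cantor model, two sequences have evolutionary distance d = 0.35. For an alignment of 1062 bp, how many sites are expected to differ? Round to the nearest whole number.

Invert JC69: p = (3/4)(1 − e^(−4d/3)) = 0.75 × (1 − e^(-0.466667)) = 0.75 × (1 − 0.627089) = 0.279683.
Expected differing sites = pL ≈ 0.279683 × 1062 = 297.023346 ≈ 297.

297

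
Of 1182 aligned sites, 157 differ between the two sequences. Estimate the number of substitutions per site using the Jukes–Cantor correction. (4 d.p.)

0.1462

p = 157/1182 ≈ 0.132826.
d = −(3/4) ln(1 − 4p/3) = −0.75 ln(1 − 0.177101) = −0.75 ln(0.822899)
  = −0.75 × (-0.194922) = 0.146192 substitutions/site.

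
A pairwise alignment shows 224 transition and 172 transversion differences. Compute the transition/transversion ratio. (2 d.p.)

1.30

R = 224/172 = 1.302325… ≈ 1.30 (to 2 d.p.).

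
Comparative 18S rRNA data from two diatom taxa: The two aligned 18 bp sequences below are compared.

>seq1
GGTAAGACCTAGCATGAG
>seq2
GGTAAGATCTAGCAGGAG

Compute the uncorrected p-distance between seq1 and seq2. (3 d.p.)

The sequences differ at 2 of 18 positions (sites 8, 15).
p = 2/18 = 0.111111… ≈ 0.111 (to 3 d.p.).

0.111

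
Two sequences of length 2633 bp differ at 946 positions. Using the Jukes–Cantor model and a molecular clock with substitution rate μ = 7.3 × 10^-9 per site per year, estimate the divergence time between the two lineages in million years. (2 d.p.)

33.50

p = 946/2633 ≈ 0.359286.
d = −(3/4) ln(1 − 4p/3) = −0.75 ln(1 − 0.479048) = −0.75 ln(0.520952)
  = −0.75 × (-0.652097) = 0.489073 substitutions/site.
Under a molecular clock d = 2μt, so t = d/(2μ) = 0.489073 / (2 × 7.3 × 10^-9) = 33.50 million years.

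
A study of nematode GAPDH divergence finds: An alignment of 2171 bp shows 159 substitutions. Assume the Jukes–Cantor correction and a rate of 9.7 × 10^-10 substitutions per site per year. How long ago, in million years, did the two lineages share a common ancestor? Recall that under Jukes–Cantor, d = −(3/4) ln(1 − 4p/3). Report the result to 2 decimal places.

p = 159/2171 ≈ 0.073238.
d = −(3/4) ln(1 − 4p/3) = −0.75 ln(1 − 0.097651) = −0.75 ln(0.902349)
  = −0.75 × (-0.102754) = 0.077066 substitutions/site.
Under a molecular clock d = 2μt, so t = d/(2μ) = 0.077066 / (2 × 9.7 × 10^-10) = 39.72 million years.

39.72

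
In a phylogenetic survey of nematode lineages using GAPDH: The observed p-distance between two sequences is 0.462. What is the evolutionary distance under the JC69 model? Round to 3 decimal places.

d = −(3/4) ln(1 − 4p/3) = −0.75 ln(1 − 0.616) = −0.75 ln(0.384)
  = −0.75 × (-0.957113) = 0.717835 substitutions/site.

0.718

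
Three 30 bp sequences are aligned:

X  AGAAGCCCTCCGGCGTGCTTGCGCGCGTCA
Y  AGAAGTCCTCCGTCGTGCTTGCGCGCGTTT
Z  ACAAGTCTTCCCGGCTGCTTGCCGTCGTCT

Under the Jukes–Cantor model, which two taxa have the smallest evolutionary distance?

X and Y

X–Y: 4/30 differ, p = 0.133, d = 0.147.
X–Z: 10/30 differ, p = 0.333, d = 0.441.
Y–Z: 10/30 differ, p = 0.333, d = 0.441.
The smallest distance is between X and Y.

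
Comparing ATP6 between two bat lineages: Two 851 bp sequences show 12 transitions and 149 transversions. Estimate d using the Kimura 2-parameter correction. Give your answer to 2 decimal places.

P = 12/851 ≈ 0.014101 and Q = 149/851 ≈ 0.175088.
Under the Kimura two-parameter model, d = −½ ln(1 − 2P − Q) − ¼ ln(1 − 2Q).
1 − 2P − Q = 0.79671, giving −½ ln(0.79671) = 0.113632.
1 − 2Q = 0.649824, giving −¼ ln(0.649824) = 0.107763.
d = 0.113632 + 0.107763 = 0.221395.

0.22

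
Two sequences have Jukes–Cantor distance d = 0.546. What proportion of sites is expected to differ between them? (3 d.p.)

0.388

p = (3/4)(1 − e^(−4d/3)) = 0.75 × (1 − e^(-0.728)) = 0.75 × (1 − 0.482874) = 0.387845.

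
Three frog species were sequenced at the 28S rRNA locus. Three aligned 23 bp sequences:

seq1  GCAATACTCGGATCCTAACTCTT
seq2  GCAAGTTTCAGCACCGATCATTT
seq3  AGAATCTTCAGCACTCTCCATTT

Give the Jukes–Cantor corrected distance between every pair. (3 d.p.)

d(seq1,seq2) = 0.650, d(seq1,seq3) = 1.051, d(seq2,seq3) = 0.467

seq1–seq2: 10/23 sites differ → p ≈ 0.434783, d = −0.75 ln(1 − 0.579711) = 0.650110 ≈ 0.650.
seq1–seq3: 13/23 sites differ → p ≈ 0.565217, d = −0.75 ln(1 − 0.753623) = 1.050669 ≈ 1.051.
seq2–seq3: 8/23 sites differ → p ≈ 0.347826, d = −0.75 ln(1 − 0.463768) = 0.467391 ≈ 0.467.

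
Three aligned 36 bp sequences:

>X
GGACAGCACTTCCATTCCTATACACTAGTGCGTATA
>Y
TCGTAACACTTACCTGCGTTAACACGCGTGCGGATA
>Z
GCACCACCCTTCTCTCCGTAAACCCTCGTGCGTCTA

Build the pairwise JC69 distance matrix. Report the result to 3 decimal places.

d(X,Y) = 0.548, d(X,Z) = 0.441, d(Y,Z) = 0.493

X–Y: 14/36 sites differ → p ≈ 0.388889, d = −0.75 ln(1 − 0.518519) = 0.548166 ≈ 0.548.
X–Z: 12/36 sites differ → p ≈ 0.333333, d = −0.75 ln(1 − 0.444444) = 0.440839 ≈ 0.441.
Y–Z: 13/36 sites differ → p ≈ 0.361111, d = −0.75 ln(1 − 0.481481) = 0.492584 ≈ 0.493.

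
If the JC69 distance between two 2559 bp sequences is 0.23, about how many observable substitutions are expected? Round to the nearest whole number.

Invert JC69: p = (3/4)(1 − e^(−4d/3)) = 0.75 × (1 − e^(-0.306667)) = 0.75 × (1 − 0.735896) = 0.198078.
Expected differing sites = pL ≈ 0.198078 × 2559 = 506.881602 ≈ 507.

507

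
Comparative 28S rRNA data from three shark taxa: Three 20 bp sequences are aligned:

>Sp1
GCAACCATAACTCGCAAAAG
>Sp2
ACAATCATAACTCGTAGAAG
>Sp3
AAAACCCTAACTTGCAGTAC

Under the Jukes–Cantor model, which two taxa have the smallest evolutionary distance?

Sp1 and Sp2

Sp1–Sp2: 4/20 differ, p = 0.200, d = 0.233.
Sp1–Sp3: 7/20 differ, p = 0.350, d = 0.471.
Sp2–Sp3: 7/20 differ, p = 0.350, d = 0.471.
The smallest distance is between Sp1 and Sp2.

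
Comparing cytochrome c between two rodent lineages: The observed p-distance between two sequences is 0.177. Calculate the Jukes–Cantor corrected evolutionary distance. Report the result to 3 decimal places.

d = −(3/4) ln(1 − 4p/3) = −0.75 ln(1 − 0.236) = −0.75 ln(0.764)
  = −0.75 × (-0.269187) = 0.201890 substitutions/site.

0.202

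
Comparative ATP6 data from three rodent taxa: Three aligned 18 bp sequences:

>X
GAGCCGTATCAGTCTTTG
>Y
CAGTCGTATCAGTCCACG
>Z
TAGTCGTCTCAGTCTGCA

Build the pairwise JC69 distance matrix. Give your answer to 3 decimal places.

X–Y: 5/18 sites differ → p ≈ 0.277778, d = −0.75 ln(1 − 0.370371) = 0.346968 ≈ 0.347.
X–Z: 6/18 sites differ → p ≈ 0.333333, d = −0.75 ln(1 − 0.444444) = 0.440839 ≈ 0.441.
Y–Z: 5/18 sites differ → p ≈ 0.277778, d = −0.75 ln(1 − 0.370371) = 0.346968 ≈ 0.347.

d(X,Y) = 0.347, d(X,Z) = 0.441, d(Y,Z) = 0.347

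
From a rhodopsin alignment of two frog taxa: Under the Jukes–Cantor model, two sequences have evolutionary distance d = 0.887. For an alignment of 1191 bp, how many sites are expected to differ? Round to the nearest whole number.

620

Invert JC69: p = (3/4)(1 − e^(−4d/3)) = 0.75 × (1 − e^(-1.182667)) = 0.75 × (1 − 0.306460) = 0.520155.
Expected differing sites = pL ≈ 0.520155 × 1191 = 619.504605 ≈ 620.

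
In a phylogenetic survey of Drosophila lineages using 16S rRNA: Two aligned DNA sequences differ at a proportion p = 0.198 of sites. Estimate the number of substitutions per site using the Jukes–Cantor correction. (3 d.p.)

0.230

d = −(3/4) ln(1 − 4p/3) = −0.75 ln(1 − 0.264) = −0.75 ln(0.736)
  = −0.75 × (-0.306525) = 0.229894 substitutions/site.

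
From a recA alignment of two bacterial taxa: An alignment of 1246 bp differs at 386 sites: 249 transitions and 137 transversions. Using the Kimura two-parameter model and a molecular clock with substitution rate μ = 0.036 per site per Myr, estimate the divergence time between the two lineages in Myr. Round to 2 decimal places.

5.81

P = 249/1246 ≈ 0.199839 and Q = 137/1246 ≈ 0.109952.
Under the Kimura two-parameter model, d = −½ ln(1 − 2P − Q) − ¼ ln(1 − 2Q).
1 − 2P − Q = 0.49037, giving −½ ln(0.49037) = 0.356298.
1 − 2Q = 0.780096, giving −¼ ln(0.780096) = 0.062085.
d = 0.356298 + 0.062085 = 0.418383.
Under a molecular clock d = 2μt, so t = d/(2μ) = 0.418383 / (2 × 0.036) = 5.81 Myr.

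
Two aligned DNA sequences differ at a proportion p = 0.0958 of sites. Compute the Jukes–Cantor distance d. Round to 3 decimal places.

0.102

d = −(3/4) ln(1 − 4p/3) = −0.75 ln(1 − 0.127733) = −0.75 ln(0.872267)
  = −0.75 × (-0.136660) = 0.102495 substitutions/site.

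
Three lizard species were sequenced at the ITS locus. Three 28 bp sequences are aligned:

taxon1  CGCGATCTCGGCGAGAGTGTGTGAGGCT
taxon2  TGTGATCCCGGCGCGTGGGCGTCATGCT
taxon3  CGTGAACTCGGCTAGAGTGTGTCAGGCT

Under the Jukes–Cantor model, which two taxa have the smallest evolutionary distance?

taxon1 and taxon3

taxon1–taxon2: 9/28 differ, p = 0.321, d = 0.420.
taxon1–taxon3: 4/28 differ, p = 0.143, d = 0.158.
taxon2–taxon3: 9/28 differ, p = 0.321, d = 0.420.
The smallest distance is between taxon1 and taxon3.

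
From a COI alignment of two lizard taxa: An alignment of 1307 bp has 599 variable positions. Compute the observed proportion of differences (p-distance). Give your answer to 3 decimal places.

0.458

p = 599/1307 = 0.458301… ≈ 0.458 (to 3 d.p.).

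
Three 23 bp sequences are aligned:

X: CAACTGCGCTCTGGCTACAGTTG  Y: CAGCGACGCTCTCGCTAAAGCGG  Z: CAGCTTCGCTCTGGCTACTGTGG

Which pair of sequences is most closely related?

X and Z

X–Y: 7/23 differ, p = 0.304, d = 0.390.
X–Z: 4/23 differ, p = 0.174, d = 0.198.
Y–Z: 6/23 differ, p = 0.261, d = 0.321.
The smallest distance is between X and Z.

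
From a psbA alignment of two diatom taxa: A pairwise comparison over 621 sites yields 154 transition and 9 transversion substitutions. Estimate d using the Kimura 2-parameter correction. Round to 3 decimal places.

0.365

P = 154/621 ≈ 0.247987 and Q = 9/621 ≈ 0.014493.
Under the Kimura two-parameter model, d = −½ ln(1 − 2P − Q) − ¼ ln(1 − 2Q).
1 − 2P − Q = 0.489533, giving −½ ln(0.489533) = 0.357152.
1 − 2Q = 0.971014, giving −¼ ln(0.971014) = 0.007354.
d = 0.357152 + 0.007354 = 0.364506.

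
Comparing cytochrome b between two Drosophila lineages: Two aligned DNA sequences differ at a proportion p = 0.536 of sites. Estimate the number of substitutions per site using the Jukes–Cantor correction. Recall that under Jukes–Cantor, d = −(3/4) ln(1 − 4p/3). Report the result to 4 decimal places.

d = −(3/4) ln(1 − 4p/3) = −0.75 ln(1 − 0.714667) = −0.75 ln(0.285333)
  = −0.75 × (-1.254098) = 0.940574 substitutions/site.

0.9406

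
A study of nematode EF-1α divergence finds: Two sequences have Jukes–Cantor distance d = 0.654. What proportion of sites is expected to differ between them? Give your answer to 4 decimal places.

0.4364

p = (3/4)(1 − e^(−4d/3)) = 0.75 × (1 − e^(-0.872)) = 0.75 × (1 − 0.418114) = 0.436415.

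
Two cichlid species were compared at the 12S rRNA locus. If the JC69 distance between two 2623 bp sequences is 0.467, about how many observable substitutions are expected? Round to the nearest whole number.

912

Invert JC69: p = (3/4)(1 − e^(−4d/3)) = 0.75 × (1 − e^(-0.622667)) = 0.75 × (1 − 0.536512) = 0.347616.
Expected differing sites = pL ≈ 0.347616 × 2623 = 911.796768 ≈ 912.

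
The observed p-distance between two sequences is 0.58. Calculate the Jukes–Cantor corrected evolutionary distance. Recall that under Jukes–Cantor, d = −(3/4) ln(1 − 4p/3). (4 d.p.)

1.1132

d = −(3/4) ln(1 − 4p/3) = −0.75 ln(1 − 0.773333) = −0.75 ln(0.226667)
  = −0.75 × (-1.484273) = 1.113205 substitutions/site.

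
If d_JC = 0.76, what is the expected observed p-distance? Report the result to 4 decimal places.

0.4777

p = (3/4)(1 − e^(−4d/3)) = 0.75 × (1 − e^(-1.013333)) = 0.75 × (1 − 0.363007) = 0.477745.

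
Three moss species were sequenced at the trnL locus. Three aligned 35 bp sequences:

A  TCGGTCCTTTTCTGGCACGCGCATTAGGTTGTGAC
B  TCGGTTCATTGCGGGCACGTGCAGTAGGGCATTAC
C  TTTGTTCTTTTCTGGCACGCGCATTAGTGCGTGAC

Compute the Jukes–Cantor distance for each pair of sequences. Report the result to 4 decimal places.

d(A,B) = 0.3597, d(A,C) = 0.1946, d(B,C) = 0.3597

A–B: 10/35 sites differ → p ≈ 0.285714, d = −0.75 ln(1 − 0.380952) = 0.359679 ≈ 0.3597.
A–C: 6/35 sites differ → p ≈ 0.171429, d = −0.75 ln(1 − 0.228572) = 0.194634 ≈ 0.1946.
B–C: 10/35 sites differ → p ≈ 0.285714, d = −0.75 ln(1 − 0.380952) = 0.359679 ≈ 0.3597.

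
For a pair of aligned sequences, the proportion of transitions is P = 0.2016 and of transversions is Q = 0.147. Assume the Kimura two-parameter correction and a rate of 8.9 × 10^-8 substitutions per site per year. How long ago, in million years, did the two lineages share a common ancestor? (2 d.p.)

2.73

Under the Kimura two-parameter model, d = −½ ln(1 − 2P − Q) − ¼ ln(1 − 2Q).
1 − 2P − Q = 0.4498, giving −½ ln(0.4498) = 0.399476.
1 − 2Q = 0.706, giving −¼ ln(0.706) = 0.087035.
d = 0.399476 + 0.087035 = 0.486511.
Under a molecular clock d = 2μt, so t = d/(2μ) = 0.486511 / (2 × 8.9 × 10^-8) = 2.73 million years.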